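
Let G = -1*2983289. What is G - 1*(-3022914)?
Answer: 39625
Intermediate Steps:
G = -2983289
G - 1*(-3022914) = -2983289 - 1*(-3022914) = -2983289 + 3022914 = 39625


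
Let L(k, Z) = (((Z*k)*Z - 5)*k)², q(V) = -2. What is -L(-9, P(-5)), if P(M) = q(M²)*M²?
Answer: -41024477025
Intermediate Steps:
P(M) = -2*M²
L(k, Z) = k²*(-5 + k*Z²)² (L(k, Z) = ((k*Z² - 5)*k)² = ((-5 + k*Z²)*k)² = (k*(-5 + k*Z²))² = k²*(-5 + k*Z²)²)
-L(-9, P(-5)) = -(-9)²*(-5 - 9*(-2*(-5)²)²)² = -81*(-5 - 9*(-2*25)²)² = -81*(-5 - 9*(-50)²)² = -81*(-5 - 9*2500)² = -81*(-5 - 22500)² = -81*(-22505)² = -81*506475025 = -1*41024477025 = -41024477025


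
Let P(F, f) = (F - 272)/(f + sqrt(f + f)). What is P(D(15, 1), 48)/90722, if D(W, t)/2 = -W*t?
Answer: -151/2086606 + 151*sqrt(6)/25039272 ≈ -5.7595e-5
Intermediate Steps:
D(W, t) = -2*W*t (D(W, t) = 2*(-W*t) = -2*W*t)
P(F, f) = (-272 + F)/(f + sqrt(2)*sqrt(f)) (P(F, f) = (-272 + F)/(f + sqrt(2*f)) = (-272 + F)/(f + sqrt(2)*sqrt(f)))
P(D(15, 1), 48)/90722 = ((-272 - 2*15*1)/(48 + sqrt(2)*sqrt(48)))/90722 = ((-272 - 30)/(48 + sqrt(2)*(4*sqrt(3))))*(1/90722) = (-302/(48 + 4*sqrt(6)))*(1/90722) = -302/(48 + 4*sqrt(6))*(1/90722) = -151/(45361*(48 + 4*sqrt(6)))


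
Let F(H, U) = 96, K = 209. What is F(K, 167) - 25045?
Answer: -24949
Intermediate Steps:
F(K, 167) - 25045 = 96 - 25045 = -24949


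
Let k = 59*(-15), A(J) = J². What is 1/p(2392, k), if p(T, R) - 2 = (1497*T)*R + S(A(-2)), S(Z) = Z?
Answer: -1/3169029234 ≈ -3.1555e-10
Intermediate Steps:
k = -885
p(T, R) = 6 + 1497*R*T (p(T, R) = 2 + ((1497*T)*R + (-2)²) = 2 + (1497*R*T + 4) = 2 + (4 + 1497*R*T) = 6 + 1497*R*T)
1/p(2392, k) = 1/(6 + 1497*(-885)*2392) = 1/(6 - 3169029240) = 1/(-3169029234) = -1/3169029234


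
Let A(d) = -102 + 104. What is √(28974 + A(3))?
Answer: 4*√1811 ≈ 170.22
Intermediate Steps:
A(d) = 2
√(28974 + A(3)) = √(28974 + 2) = √28976 = 4*√1811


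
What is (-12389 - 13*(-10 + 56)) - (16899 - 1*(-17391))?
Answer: -47277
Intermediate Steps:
(-12389 - 13*(-10 + 56)) - (16899 - 1*(-17391)) = (-12389 - 13*46) - (16899 + 17391) = (-12389 - 1*598) - 1*34290 = (-12389 - 598) - 34290 = -12987 - 34290 = -47277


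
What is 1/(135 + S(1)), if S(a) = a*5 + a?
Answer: 1/141 ≈ 0.0070922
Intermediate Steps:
S(a) = 6*a (S(a) = 5*a + a = 6*a)
1/(135 + S(1)) = 1/(135 + 6*1) = 1/(135 + 6) = 1/141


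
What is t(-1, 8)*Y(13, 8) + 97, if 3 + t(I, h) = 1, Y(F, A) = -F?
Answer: 123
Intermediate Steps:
t(I, h) = -2 (t(I, h) = -3 + 1 = -2)
t(-1, 8)*Y(13, 8) + 97 = -(-2)*13 + 97 = -2*(-13) + 97 = 26 + 97 = 123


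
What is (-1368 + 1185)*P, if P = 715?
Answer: -130845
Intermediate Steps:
(-1368 + 1185)*P = (-1368 + 1185)*715 = -183*715 = -130845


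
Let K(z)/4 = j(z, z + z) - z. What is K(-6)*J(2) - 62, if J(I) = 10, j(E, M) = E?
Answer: -62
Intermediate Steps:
K(z) = 0 (K(z) = 4*(z - z) = 4*0 = 0)
K(-6)*J(2) - 62 = 0*10 - 62 = 0 - 62 = -62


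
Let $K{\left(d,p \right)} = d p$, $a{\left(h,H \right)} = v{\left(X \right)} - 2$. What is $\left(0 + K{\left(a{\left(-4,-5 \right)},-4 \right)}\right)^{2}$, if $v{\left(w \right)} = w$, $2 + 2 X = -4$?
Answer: $400$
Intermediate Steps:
$X = -3$ ($X = -1 + \frac{1}{2} \left(-4\right) = -1 - 2 = -3$)
$a{\left(h,H \right)} = -5$ ($a{\left(h,H \right)} = -3 - 2 = -5$)
$\left(0 + K{\left(a{\left(-4,-5 \right)},-4 \right)}\right)^{2} = \left(0 - -20\right)^{2} = \left(0 + 20\right)^{2} = 20^{2} = 400$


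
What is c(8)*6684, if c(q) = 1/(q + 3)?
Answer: 6684/11 ≈ 607.64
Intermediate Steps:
c(q) = 1/(3 + q)
c(8)*6684 = 6684/(3 + 8) = 6684/11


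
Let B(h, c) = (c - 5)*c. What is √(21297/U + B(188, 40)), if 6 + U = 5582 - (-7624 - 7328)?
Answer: √36899717651/5132 ≈ 37.430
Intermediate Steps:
B(h, c) = c*(-5 + c) (B(h, c) = (-5 + c)*c = c*(-5 + c))
U = 20528 (U = -6 + (5582 - (-7624 - 7328)) = -6 + (5582 - 1*(-14952)) = -6 + (5582 + 14952) = -6 + 20534 = 20528)
√(21297/U + B(188, 40)) = √(21297/20528 + 40*(-5 + 40)) = √(21297*(1/20528) + 40*35) = √(21297/20528 + 1400) = √(28760497/20528) = √36899717651/5132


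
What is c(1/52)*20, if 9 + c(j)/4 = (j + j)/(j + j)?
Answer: -640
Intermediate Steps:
c(j) = -32 (c(j) = -36 + 4*((j + j)/(j + j)) = -36 + 4*((2*j)/((2*j))) = -36 + 4*((2*j)*(1/(2*j))) = -36 + 4*1 = -36 + 4 = -32)
c(1/52)*20 = -32*20 = -640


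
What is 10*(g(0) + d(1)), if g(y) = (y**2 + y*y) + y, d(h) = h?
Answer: 10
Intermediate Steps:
g(y) = y + 2*y**2 (g(y) = (y**2 + y**2) + y = 2*y**2 + y = y + 2*y**2)
10*(g(0) + d(1)) = 10*(0*(1 + 2*0) + 1) = 10*(0*(1 + 0) + 1) = 10*(0*1 + 1) = 10*(0 + 1) = 10*1 = 10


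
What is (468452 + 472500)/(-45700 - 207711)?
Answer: -940952/253411 ≈ -3.7131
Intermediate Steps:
(468452 + 472500)/(-45700 - 207711) = 940952/(-253411) = 940952*(-1/253411) = -940952/253411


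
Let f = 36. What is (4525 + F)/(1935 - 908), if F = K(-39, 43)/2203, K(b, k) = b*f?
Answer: 9967171/2262481 ≈ 4.4054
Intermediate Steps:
K(b, k) = 36*b (K(b, k) = b*36 = 36*b)
F = -1404/2203 (F = (36*(-39))/2203 = -1404*1/2203 = -1404/2203 ≈ -0.63731)
(4525 + F)/(1935 - 908) = (4525 - 1404/2203)/(1935 - 908) = (9967171/2203)/1027 = (9967171/2203)*(1/1027) = 9967171/2262481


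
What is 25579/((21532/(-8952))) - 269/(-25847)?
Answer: -1479630796267/139134401 ≈ -10635.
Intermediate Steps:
25579/((21532/(-8952))) - 269/(-25847) = 25579/((21532*(-1/8952))) - 269*(-1/25847) = 25579/(-5383/2238) + 269/25847 = 25579*(-2238/5383) + 269/25847 = -57245802/5383 + 269/25847 = -1479630796267/139134401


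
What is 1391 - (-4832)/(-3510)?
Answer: 2438789/1755 ≈ 1389.6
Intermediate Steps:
1391 - (-4832)/(-3510) = 1391 - (-4832)*(-1)/3510 = 1391 - 1*2416/1755 = 1391 - 2416/1755 = 2438789/1755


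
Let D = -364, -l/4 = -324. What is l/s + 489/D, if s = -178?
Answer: -279393/32396 ≈ -8.6243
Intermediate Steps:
l = 1296 (l = -4*(-324) = 1296)
l/s + 489/D = 1296/(-178) + 489/(-364) = 1296*(-1/178) + 489*(-1/364) = -648/89 - 489/364 = -279393/32396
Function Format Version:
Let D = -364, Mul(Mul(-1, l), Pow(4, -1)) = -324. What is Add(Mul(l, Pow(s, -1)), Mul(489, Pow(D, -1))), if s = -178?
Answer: Rational(-279393, 32396) ≈ -8.6243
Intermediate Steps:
l = 1296 (l = Mul(-4, -324) = 1296)
Add(Mul(l, Pow(s, -1)), Mul(489, Pow(D, -1))) = Add(Mul(1296, Pow(-178, -1)), Mul(489, Pow(-364, -1))) = Add(Mul(1296, Rational(-1, 178)), Mul(489, Rational(-1, 364))) = Add(Rational(-648, 89), Rational(-489, 364)) = Rational(-279393, 32396)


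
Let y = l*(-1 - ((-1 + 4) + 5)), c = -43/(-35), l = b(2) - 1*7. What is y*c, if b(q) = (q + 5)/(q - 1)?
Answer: 0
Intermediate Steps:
b(q) = (5 + q)/(-1 + q)
l = 0 (l = (5 + 2)/(-1 + 2) - 1*7 = 7/1 - 7 = 1*7 - 7 = 7 - 7 = 0)
c = 43/35 (c = -43*(-1/35) = 43/35 ≈ 1.2286)
y = 0 (y = 0*(-1 - ((-1 + 4) + 5)) = 0*(-1 - (3 + 5)) = 0*(-1 - 1*8) = 0*(-1 - 8) = 0*(-9) = 0)
y*c = 0*(43/35) = 0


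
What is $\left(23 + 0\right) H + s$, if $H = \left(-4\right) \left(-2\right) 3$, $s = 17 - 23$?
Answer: $546$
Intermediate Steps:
$s = -6$
$H = 24$ ($H = 8 \cdot 3 = 24$)
$\left(23 + 0\right) H + s = \left(23 + 0\right) 24 - 6 = 23 \cdot 24 - 6 = 552 - 6 = 546$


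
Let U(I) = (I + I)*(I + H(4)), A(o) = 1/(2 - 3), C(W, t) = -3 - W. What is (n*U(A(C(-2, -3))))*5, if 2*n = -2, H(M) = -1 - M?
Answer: -60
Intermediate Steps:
n = -1 (n = (1/2)*(-2) = -1)
A(o) = -1 (A(o) = 1/(-1) = -1)
U(I) = 2*I*(-5 + I) (U(I) = (I + I)*(I + (-1 - 1*4)) = (2*I)*(I + (-1 - 4)) = (2*I)*(I - 5) = (2*I)*(-5 + I) = 2*I*(-5 + I))
(n*U(A(C(-2, -3))))*5 = -2*(-1)*(-5 - 1)*5 = -2*(-1)*(-6)*5 = -1*12*5 = -12*5 = -60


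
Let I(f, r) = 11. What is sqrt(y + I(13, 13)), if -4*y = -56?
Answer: 5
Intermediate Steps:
y = 14 (y = -1/4*(-56) = 14)
sqrt(y + I(13, 13)) = sqrt(14 + 11) = sqrt(25) = 5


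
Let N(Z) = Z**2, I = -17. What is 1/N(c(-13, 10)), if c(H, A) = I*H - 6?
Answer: 1/46225 ≈ 2.1633e-5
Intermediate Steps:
c(H, A) = -6 - 17*H (c(H, A) = -17*H - 6 = -6 - 17*H)
1/N(c(-13, 10)) = 1/((-6 - 17*(-13))**2) = 1/((-6 + 221)**2) = 1/(215**2) = 1/46225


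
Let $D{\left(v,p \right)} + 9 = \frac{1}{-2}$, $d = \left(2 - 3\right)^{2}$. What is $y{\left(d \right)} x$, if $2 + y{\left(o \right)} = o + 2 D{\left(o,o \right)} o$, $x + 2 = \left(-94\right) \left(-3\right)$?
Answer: $-5600$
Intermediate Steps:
$x = 280$ ($x = -2 - -282 = -2 + 282 = 280$)
$d = 1$ ($d = \left(-1\right)^{2} = 1$)
$D{\left(v,p \right)} = - \frac{19}{2}$ ($D{\left(v,p \right)} = -9 + \frac{1}{-2} = -9 - \frac{1}{2} = - \frac{19}{2}$)
$y{\left(o \right)} = -2 - 18 o$ ($y{\left(o \right)} = -2 + \left(o + 2 \left(- \frac{19}{2}\right) o\right) = -2 + \left(o - 19 o\right) = -2 - 18 o$)
$y{\left(d \right)} x = \left(-2 - 18\right) 280 = \left(-20\right) 280 = -5600$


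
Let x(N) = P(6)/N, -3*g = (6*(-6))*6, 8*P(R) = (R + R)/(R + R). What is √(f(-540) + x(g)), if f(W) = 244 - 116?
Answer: √73729/24 ≈ 11.314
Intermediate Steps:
P(R) = ⅛ (P(R) = ((R + R)/(R + R))/8 = ((2*R)/((2*R)))/8 = ((2*R)*(1/(2*R)))/8 = (⅛)*1 = ⅛)
g = 72 (g = -6*(-6)*6/3 = -(-12)*6 = -⅓*(-216) = 72)
f(W) = 128
x(N) = 1/(8*N)
√(f(-540) + x(g)) = √(128 + (⅛)/72) = √(128 + (⅛)*(1/72)) = √(128 + 1/576) = √(73729/576) = √73729/24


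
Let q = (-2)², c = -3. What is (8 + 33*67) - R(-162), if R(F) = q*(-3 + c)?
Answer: 2243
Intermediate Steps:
q = 4
R(F) = -24 (R(F) = 4*(-3 - 3) = 4*(-6) = -24)
(8 + 33*67) - R(-162) = (8 + 33*67) - 1*(-24) = (8 + 2211) + 24 = 2219 + 24 = 2243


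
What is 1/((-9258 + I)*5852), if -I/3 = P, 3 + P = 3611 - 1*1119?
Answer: -1/97874700 ≈ -1.0217e-8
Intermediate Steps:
P = 2489 (P = -3 + (3611 - 1*1119) = -3 + (3611 - 1119) = -3 + 2492 = 2489)
I = -7467 (I = -3*2489 = -7467)
1/((-9258 + I)*5852) = 1/(-9258 - 7467*5852) = (1/5852)/(-16725) = -1/16725*1/5852 = -1/97874700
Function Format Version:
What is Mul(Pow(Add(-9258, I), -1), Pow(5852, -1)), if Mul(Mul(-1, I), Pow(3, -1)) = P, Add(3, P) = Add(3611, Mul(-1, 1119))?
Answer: Rational(-1, 97874700) ≈ -1.0217e-8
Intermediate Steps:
P = 2489 (P = Add(-3, Add(3611, Mul(-1, 1119))) = Add(-3, Add(3611, -1119)) = Add(-3, 2492) = 2489)
I = -7467 (I = Mul(-3, 2489) = -7467)
Mul(Pow(Add(-9258, I), -1), Pow(5852, -1)) = Mul(Pow(Add(-9258, -7467), -1), Pow(5852, -1)) = Mul(Pow(-16725, -1), Rational(1, 5852)) = Mul(Rational(-1, 16725), Rational(1, 5852)) = Rational(-1, 97874700)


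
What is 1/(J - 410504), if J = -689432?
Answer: -1/1099936 ≈ -9.0914e-7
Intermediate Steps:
1/(J - 410504) = 1/(-689432 - 410504) = 1/(-1099936) = -1/1099936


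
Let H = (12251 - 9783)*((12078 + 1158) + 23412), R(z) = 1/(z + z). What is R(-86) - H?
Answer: -15556929409/172 ≈ -9.0447e+7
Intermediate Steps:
R(z) = 1/(2*z)
H = 90447264 (H = 2468*(13236 + 23412) = 2468*36648 = 90447264)
R(-86) - H = (½)/(-86) - 1*90447264 = (½)*(-1/86) - 90447264 = -1/172 - 90447264 = -15556929409/172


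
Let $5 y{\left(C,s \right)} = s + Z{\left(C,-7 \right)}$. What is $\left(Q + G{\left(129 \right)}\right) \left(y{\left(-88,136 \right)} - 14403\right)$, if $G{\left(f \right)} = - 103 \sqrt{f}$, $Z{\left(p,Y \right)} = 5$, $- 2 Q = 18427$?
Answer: $\frac{662211099}{5} + \frac{7403022 \sqrt{129}}{5} \approx 1.4926 \cdot 10^{8}$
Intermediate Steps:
$Q = - \frac{18427}{2}$ ($Q = \left(- \frac{1}{2}\right) 18427 = - \frac{18427}{2} \approx -9213.5$)
$y{\left(C,s \right)} = 1 + \frac{s}{5}$ ($y{\left(C,s \right)} = \frac{s + 5}{5} = \frac{5 + s}{5} = 1 + \frac{s}{5}$)
$\left(Q + G{\left(129 \right)}\right) \left(y{\left(-88,136 \right)} - 14403\right) = \left(- \frac{18427}{2} - 103 \sqrt{129}\right) \left(\left(1 + \frac{1}{5} \cdot 136\right) - 14403\right) = \left(- \frac{18427}{2} - 103 \sqrt{129}\right) \left(\left(1 + \frac{136}{5}\right) - 14403\right) = \left(- \frac{18427}{2} - 103 \sqrt{129}\right) \left(\frac{141}{5} - 14403\right) = \left(- \frac{18427}{2} - 103 \sqrt{129}\right) \left(- \frac{71874}{5}\right) = \frac{662211099}{5} + \frac{7403022 \sqrt{129}}{5}$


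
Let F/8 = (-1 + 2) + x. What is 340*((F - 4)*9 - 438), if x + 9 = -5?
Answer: -479400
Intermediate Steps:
x = -14 (x = -9 - 5 = -14)
F = -104 (F = 8*((-1 + 2) - 14) = 8*(1 - 14) = 8*(-13) = -104)
340*((F - 4)*9 - 438) = 340*((-104 - 4)*9 - 438) = 340*(-108*9 - 438) = 340*(-972 - 438) = 340*(-1410) = -479400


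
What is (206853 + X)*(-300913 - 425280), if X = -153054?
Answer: -39068457207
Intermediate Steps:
(206853 + X)*(-300913 - 425280) = (206853 - 153054)*(-300913 - 425280) = 53799*(-726193) = -39068457207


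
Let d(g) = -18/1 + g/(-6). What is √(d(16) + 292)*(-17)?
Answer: -17*√2442/3 ≈ -280.03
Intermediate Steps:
d(g) = -18 - g/6 (d(g) = -18*1 + g*(-⅙) = -18 - g/6)
√(d(16) + 292)*(-17) = √((-18 - ⅙*16) + 292)*(-17) = √((-18 - 8/3) + 292)*(-17) = √(-62/3 + 292)*(-17) = √(814/3)*(-17) = (√2442/3)*(-17) = -17*√2442/3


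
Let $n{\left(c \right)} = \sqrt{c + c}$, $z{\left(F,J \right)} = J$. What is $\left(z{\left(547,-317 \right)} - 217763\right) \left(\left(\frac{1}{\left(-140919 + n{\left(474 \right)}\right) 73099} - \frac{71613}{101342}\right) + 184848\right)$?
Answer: $- \frac{988365722304342365753683849840}{24518208894513525659} + \frac{436160 \sqrt{237}}{1451611901946687} \approx -4.0312 \cdot 10^{10}$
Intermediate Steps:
$n{\left(c \right)} = \sqrt{2} \sqrt{c}$ ($n{\left(c \right)} = \sqrt{2 c} = \sqrt{2} \sqrt{c}$)
$\left(z{\left(547,-317 \right)} - 217763\right) \left(\left(\frac{1}{\left(-140919 + n{\left(474 \right)}\right) 73099} - \frac{71613}{101342}\right) + 184848\right) = \left(-317 - 217763\right) \left(\left(\frac{1}{\left(-140919 + \sqrt{2} \sqrt{474}\right) 73099} - \frac{71613}{101342}\right) + 184848\right) = - 218080 \left(\left(\frac{1}{-140919 + 2 \sqrt{237}} \cdot \frac{1}{73099} - \frac{71613}{101342}\right) + 184848\right) = - 218080 \left(\left(\frac{1}{73099 \left(-140919 + 2 \sqrt{237}\right)} - \frac{71613}{101342}\right) + 184848\right) = - 218080 \left(\left(- \frac{71613}{101342} + \frac{1}{73099 \left(-140919 + 2 \sqrt{237}\right)}\right) + 184848\right) = - 218080 \left(\frac{18732794403}{101342} + \frac{1}{73099 \left(-140919 + 2 \sqrt{237}\right)}\right) = - \frac{2042623901703120}{50671} - \frac{218080}{73099 \left(-140919 + 2 \sqrt{237}\right)}$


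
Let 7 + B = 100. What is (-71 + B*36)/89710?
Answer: 3277/89710 ≈ 0.036529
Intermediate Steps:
B = 93 (B = -7 + 100 = 93)
(-71 + B*36)/89710 = (-71 + 93*36)/89710 = (-71 + 3348)*(1/89710) = 3277*(1/89710) = 3277/89710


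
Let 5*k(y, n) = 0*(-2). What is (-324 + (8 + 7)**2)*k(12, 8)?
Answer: 0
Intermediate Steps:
k(y, n) = 0 (k(y, n) = (0*(-2))/5 = (1/5)*0 = 0)
(-324 + (8 + 7)**2)*k(12, 8) = (-324 + (8 + 7)**2)*0 = (-324 + 15**2)*0 = (-324 + 225)*0 = -99*0 = 0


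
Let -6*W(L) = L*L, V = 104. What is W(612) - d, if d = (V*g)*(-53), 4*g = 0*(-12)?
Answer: -62424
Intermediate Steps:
g = 0 (g = (0*(-12))/4 = (1/4)*0 = 0)
W(L) = -L**2/6 (W(L) = -L*L/6 = -L**2/6)
d = 0 (d = (104*0)*(-53) = 0*(-53) = 0)
W(612) - d = -1/6*612**2 - 1*0 = -1/6*374544 + 0 = -62424 + 0 = -62424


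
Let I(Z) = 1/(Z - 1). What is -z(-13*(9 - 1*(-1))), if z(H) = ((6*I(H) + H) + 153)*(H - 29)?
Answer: 478113/131 ≈ 3649.7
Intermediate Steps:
I(Z) = 1/(-1 + Z)
z(H) = (-29 + H)*(153 + H + 6/(-1 + H)) (z(H) = ((6/(-1 + H) + H) + 153)*(H - 29) = ((H + 6/(-1 + H)) + 153)*(-29 + H) = (153 + H + 6/(-1 + H))*(-29 + H) = (-29 + H)*(153 + H + 6/(-1 + H)))
-z(-13*(9 - 1*(-1))) = -(4263 + (-13*(9 - 1*(-1)))**3 - (-59215)*(9 - 1*(-1)) + 123*(-13*(9 - 1*(-1)))**2)/(-1 - 13*(9 - 1*(-1))) = -(4263 + (-13*(9 + 1))**3 - (-59215)*(9 + 1) + 123*(-13*(9 + 1))**2)/(-1 - 13*(9 + 1)) = -(4263 + (-13*10)**3 - (-59215)*10 + 123*(-13*10)**2)/(-1 - 13*10) = -(4263 + (-130)**3 - 4555*(-130) + 123*(-130)**2)/(-1 - 130) = -(4263 - 2197000 + 592150 + 123*16900)/(-131) = -(-1)*(4263 - 2197000 + 592150 + 2078700)/131 = -(-1)*478113/131 = -1*(-478113/131) = 478113/131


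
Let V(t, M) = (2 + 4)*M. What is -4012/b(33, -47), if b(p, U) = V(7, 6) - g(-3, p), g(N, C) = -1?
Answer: -4012/37 ≈ -108.43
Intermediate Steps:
V(t, M) = 6*M
b(p, U) = 37 (b(p, U) = 6*6 - 1*(-1) = 36 + 1 = 37)
-4012/b(33, -47) = -4012/37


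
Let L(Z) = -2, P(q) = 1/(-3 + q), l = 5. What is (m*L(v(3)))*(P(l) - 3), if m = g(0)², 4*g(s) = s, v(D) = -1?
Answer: 0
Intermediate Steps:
g(s) = s/4
m = 0 (m = ((¼)*0)² = 0² = 0)
(m*L(v(3)))*(P(l) - 3) = (0*(-2))*(1/(-3 + 5) - 3) = 0*(1/2 - 3) = 0*(½ - 3) = 0*(-5/2) = 0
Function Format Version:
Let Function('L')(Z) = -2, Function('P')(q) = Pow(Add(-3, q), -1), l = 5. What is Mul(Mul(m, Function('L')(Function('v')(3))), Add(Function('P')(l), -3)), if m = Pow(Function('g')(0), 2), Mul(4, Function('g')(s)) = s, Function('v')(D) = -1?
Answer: 0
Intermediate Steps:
Function('g')(s) = Mul(Rational(1, 4), s)
m = 0 (m = Pow(Mul(Rational(1, 4), 0), 2) = Pow(0, 2) = 0)
Mul(Mul(m, Function('L')(Function('v')(3))), Add(Function('P')(l), -3)) = Mul(Mul(0, -2), Add(Pow(Add(-3, 5), -1), -3)) = Mul(0, Add(Pow(2, -1), -3)) = Mul(0, Add(Rational(1, 2), -3)) = Mul(0, Rational(-5, 2)) = 0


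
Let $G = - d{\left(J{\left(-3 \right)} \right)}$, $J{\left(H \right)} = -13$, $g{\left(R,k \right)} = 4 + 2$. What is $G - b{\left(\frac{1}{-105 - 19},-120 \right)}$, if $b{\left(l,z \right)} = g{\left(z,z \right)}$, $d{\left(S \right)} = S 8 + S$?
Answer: $111$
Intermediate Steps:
$g{\left(R,k \right)} = 6$
$d{\left(S \right)} = 9 S$ ($d{\left(S \right)} = 8 S + S = 9 S$)
$b{\left(l,z \right)} = 6$
$G = 117$ ($G = - 9 \left(-13\right) = \left(-1\right) \left(-117\right) = 117$)
$G - b{\left(\frac{1}{-105 - 19},-120 \right)} = 117 - 6 = 111$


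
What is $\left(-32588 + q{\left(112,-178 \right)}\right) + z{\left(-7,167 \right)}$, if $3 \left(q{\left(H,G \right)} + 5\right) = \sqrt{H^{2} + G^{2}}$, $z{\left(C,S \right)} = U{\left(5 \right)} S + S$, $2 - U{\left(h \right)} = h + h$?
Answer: $-33762 + \frac{2 \sqrt{11057}}{3} \approx -33692.0$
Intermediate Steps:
$U{\left(h \right)} = 2 - 2 h$ ($U{\left(h \right)} = 2 - \left(h + h\right) = 2 - 2 h$)
$z{\left(C,S \right)} = - 7 S$ ($z{\left(C,S \right)} = \left(2 - 10\right) S + S = - 8 S + S = - 7 S$)
$q{\left(H,G \right)} = -5 + \frac{\sqrt{G^{2} + H^{2}}}{3}$ ($q{\left(H,G \right)} = -5 + \frac{\sqrt{H^{2} + G^{2}}}{3} = -5 + \frac{\sqrt{G^{2} + H^{2}}}{3}$)
$\left(-32588 + q{\left(112,-178 \right)}\right) + z{\left(-7,167 \right)} = \left(-32588 - \left(5 - \frac{\sqrt{\left(-178\right)^{2} + 112^{2}}}{3}\right)\right) - 1169 = \left(-32588 - \left(5 - \frac{\sqrt{31684 + 12544}}{3}\right)\right) - 1169 = \left(-32588 - \left(5 - \frac{\sqrt{44228}}{3}\right)\right) - 1169 = \left(-32588 - \left(5 - \frac{2 \sqrt{11057}}{3}\right)\right) - 1169 = \left(-32593 + \frac{2 \sqrt{11057}}{3}\right) - 1169 = -33762 + \frac{2 \sqrt{11057}}{3}$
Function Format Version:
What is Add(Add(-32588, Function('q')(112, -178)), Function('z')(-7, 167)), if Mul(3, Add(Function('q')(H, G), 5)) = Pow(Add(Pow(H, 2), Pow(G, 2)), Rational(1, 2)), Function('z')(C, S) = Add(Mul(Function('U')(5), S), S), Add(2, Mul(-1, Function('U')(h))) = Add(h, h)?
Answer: Add(-33762, Mul(Rational(2, 3), Pow(11057, Rational(1, 2)))) ≈ -33692.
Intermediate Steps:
Function('U')(h) = Add(2, Mul(-2, h)) (Function('U')(h) = Add(2, Mul(-1, Add(h, h))) = Add(2, Mul(-1, Mul(2, h))) = Add(2, Mul(-2, h)))
Function('z')(C, S) = Mul(-7, S) (Function('z')(C, S) = Add(Mul(Add(2, Mul(-2, 5)), S), S) = Add(Mul(Add(2, -10), S), S) = Add(Mul(-8, S), S) = Mul(-7, S))
Function('q')(H, G) = Add(-5, Mul(Rational(1, 3), Pow(Add(Pow(G, 2), Pow(H, 2)), Rational(1, 2)))) (Function('q')(H, G) = Add(-5, Mul(Rational(1, 3), Pow(Add(Pow(H, 2), Pow(G, 2)), Rational(1, 2)))) = Add(-5, Mul(Rational(1, 3), Pow(Add(Pow(G, 2), Pow(H, 2)), Rational(1, 2)))))
Add(Add(-32588, Function('q')(112, -178)), Function('z')(-7, 167)) = Add(Add(-32588, Add(-5, Mul(Rational(1, 3), Pow(Add(Pow(-178, 2), Pow(112, 2)), Rational(1, 2))))), Mul(-7, 167)) = Add(Add(-32588, Add(-5, Mul(Rational(1, 3), Pow(Add(31684, 12544), Rational(1, 2))))), -1169) = Add(Add(-32588, Add(-5, Mul(Rational(1, 3), Pow(44228, Rational(1, 2))))), -1169) = Add(Add(-32588, Add(-5, Mul(Rational(1, 3), Mul(2, Pow(11057, Rational(1, 2)))))), -1169) = Add(Add(-32588, Add(-5, Mul(Rational(2, 3), Pow(11057, Rational(1, 2))))), -1169) = Add(Add(-32593, Mul(Rational(2, 3), Pow(11057, Rational(1, 2)))), -1169) = Add(-33762, Mul(Rational(2, 3), Pow(11057, Rational(1, 2))))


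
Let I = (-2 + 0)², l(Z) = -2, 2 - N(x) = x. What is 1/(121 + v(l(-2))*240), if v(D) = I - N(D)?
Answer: 1/121 ≈ 0.0082645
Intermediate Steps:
N(x) = 2 - x
I = 4 (I = (-2)² = 4)
v(D) = 2 + D (v(D) = 4 - (2 - D) = 4 + (-2 + D) = 2 + D)
1/(121 + v(l(-2))*240) = 1/(121 + (2 - 2)*240) = 1/(121 + 0*240) = 1/(121 + 0) = 1/121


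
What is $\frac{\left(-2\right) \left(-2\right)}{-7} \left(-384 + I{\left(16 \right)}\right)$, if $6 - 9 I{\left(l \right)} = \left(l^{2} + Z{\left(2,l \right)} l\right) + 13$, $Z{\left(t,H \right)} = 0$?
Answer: $\frac{14876}{63} \approx 236.13$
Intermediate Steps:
$I{\left(l \right)} = - \frac{7}{9} - \frac{l^{2}}{9}$ ($I{\left(l \right)} = \frac{2}{3} - \frac{\left(l^{2} + 0 l\right) + 13}{9} = \frac{2}{3} - \frac{\left(l^{2} + 0\right) + 13}{9} = \frac{2}{3} - \frac{l^{2} + 13}{9} = \frac{2}{3} - \frac{13 + l^{2}}{9} = \frac{2}{3} - \left(\frac{13}{9} + \frac{l^{2}}{9}\right) = - \frac{7}{9} - \frac{l^{2}}{9}$)
$\frac{\left(-2\right) \left(-2\right)}{-7} \left(-384 + I{\left(16 \right)}\right) = \frac{\left(-2\right) \left(-2\right)}{-7} \left(-384 - \left(\frac{7}{9} + \frac{16^{2}}{9}\right)\right) = 4 \left(- \frac{1}{7}\right) \left(-384 - \frac{263}{9}\right) = - \frac{4 \left(-384 - \frac{263}{9}\right)}{7} = \left(- \frac{4}{7}\right) \left(- \frac{3719}{9}\right) = \frac{14876}{63}$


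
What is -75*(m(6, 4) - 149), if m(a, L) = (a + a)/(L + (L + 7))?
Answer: 11115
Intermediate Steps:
m(a, L) = 2*a/(7 + 2*L) (m(a, L) = (2*a)/(L + (7 + L)) = (2*a)/(7 + 2*L) = 2*a/(7 + 2*L))
-75*(m(6, 4) - 149) = -75*(2*6/(7 + 2*4) - 149) = -75*(2*6/(7 + 8) - 149) = -75*(2*6/15 - 149) = -75*(2*6*(1/15) - 149) = -75*(⅘ - 149) = -75*(-741/5) = 11115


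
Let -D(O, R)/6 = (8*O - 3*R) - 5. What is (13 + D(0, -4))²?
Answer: 841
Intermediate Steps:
D(O, R) = 30 - 48*O + 18*R (D(O, R) = -6*((8*O - 3*R) - 5) = -6*((-3*R + 8*O) - 5) = -6*(-5 - 3*R + 8*O) = 30 - 48*O + 18*R)
(13 + D(0, -4))² = (13 + (30 - 48*0 + 18*(-4)))² = (13 + (30 + 0 - 72))² = (13 - 42)² = (-29)² = 841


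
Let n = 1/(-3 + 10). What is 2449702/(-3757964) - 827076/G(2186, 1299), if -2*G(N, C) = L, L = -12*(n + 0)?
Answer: -1813072294255/1878982 ≈ -9.6492e+5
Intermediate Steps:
n = 1/7 ≈ 0.14286
L = -12/7 (L = -12*(1/7 + 0) = -12*1/7 = -12/7 ≈ -1.7143)
G(N, C) = 6/7 (G(N, C) = -1/2*(-12/7) = 6/7)
2449702/(-3757964) - 827076/G(2186, 1299) = 2449702/(-3757964) - 827076/6/7 = 2449702*(-1/3757964) - 827076*7/6 = -1224851/1878982 - 964922 = -1813072294255/1878982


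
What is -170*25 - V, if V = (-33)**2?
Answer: -5339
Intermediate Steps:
V = 1089
-170*25 - V = -170*25 - 1*1089 = -4250 - 1089 = -5339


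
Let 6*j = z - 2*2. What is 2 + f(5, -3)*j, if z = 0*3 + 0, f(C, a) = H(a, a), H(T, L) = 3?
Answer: 0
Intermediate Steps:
f(C, a) = 3
z = 0 (z = 0 + 0 = 0)
j = -⅔ (j = (0 - 2*2)/6 = (0 - 4)/6 = (⅙)*(-4) = -⅔ ≈ -0.66667)
2 + f(5, -3)*j = 2 + 3*(-⅔) = 2 - 2 = 0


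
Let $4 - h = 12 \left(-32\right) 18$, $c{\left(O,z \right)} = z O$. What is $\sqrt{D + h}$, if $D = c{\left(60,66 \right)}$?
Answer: $2 \sqrt{2719} \approx 104.29$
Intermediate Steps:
$c{\left(O,z \right)} = O z$
$D = 3960$ ($D = 60 \cdot 66 = 3960$)
$h = 6916$ ($h = 4 - 12 \left(-32\right) 18 = 4 - \left(-384\right) 18 = 4 - -6912 = 4 + 6912 = 6916$)
$\sqrt{D + h} = \sqrt{3960 + 6916} = \sqrt{10876} = 2 \sqrt{2719}$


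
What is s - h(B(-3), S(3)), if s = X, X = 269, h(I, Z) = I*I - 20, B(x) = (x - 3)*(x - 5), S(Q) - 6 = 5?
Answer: -2015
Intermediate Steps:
S(Q) = 11 (S(Q) = 6 + 5 = 11)
B(x) = (-5 + x)*(-3 + x) (B(x) = (-3 + x)*(-5 + x) = (-5 + x)*(-3 + x))
h(I, Z) = -20 + I² (h(I, Z) = I² - 20 = -20 + I²)
s = 269
s - h(B(-3), S(3)) = 269 - (-20 + (15 + (-3)² - 8*(-3))²) = 269 - (-20 + (15 + 9 + 24)²) = 269 - (-20 + 48²) = 269 - (-20 + 2304) = 269 - 1*2284 = 269 - 2284 = -2015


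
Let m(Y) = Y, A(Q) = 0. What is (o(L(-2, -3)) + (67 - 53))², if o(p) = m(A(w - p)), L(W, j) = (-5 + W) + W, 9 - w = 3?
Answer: 196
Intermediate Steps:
w = 6 (w = 9 - 1*3 = 9 - 3 = 6)
L(W, j) = -5 + 2*W
o(p) = 0
(o(L(-2, -3)) + (67 - 53))² = (0 + (67 - 53))² = (0 + 14)² = 14² = 196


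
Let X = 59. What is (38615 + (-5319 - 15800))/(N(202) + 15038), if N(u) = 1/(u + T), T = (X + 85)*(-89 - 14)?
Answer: 85322160/73335313 ≈ 1.1635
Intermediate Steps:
T = -14832 (T = (59 + 85)*(-89 - 14) = 144*(-103) = -14832)
N(u) = 1/(-14832 + u) (N(u) = 1/(u - 14832) = 1/(-14832 + u))
(38615 + (-5319 - 15800))/(N(202) + 15038) = (38615 + (-5319 - 15800))/(1/(-14832 + 202) + 15038) = (38615 - 21119)/(1/(-14630) + 15038) = 17496/(-1/14630 + 15038) = 17496/(220005939/14630) = 17496*(14630/220005939) = 85322160/73335313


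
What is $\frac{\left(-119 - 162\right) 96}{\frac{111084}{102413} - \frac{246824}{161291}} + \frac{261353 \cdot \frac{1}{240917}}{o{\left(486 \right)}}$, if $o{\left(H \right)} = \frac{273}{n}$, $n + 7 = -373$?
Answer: $\frac{7326592622054915637452}{121036120489007997} \approx 60532.0$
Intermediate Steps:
$n = -380$ ($n = -7 - 373 = -380$)
$o{\left(H \right)} = - \frac{273}{380}$ ($o{\left(H \right)} = \frac{273}{-380} = 273 \left(- \frac{1}{380}\right) = - \frac{273}{380}$)
$\frac{\left(-119 - 162\right) 96}{\frac{111084}{102413} - \frac{246824}{161291}} + \frac{261353 \cdot \frac{1}{240917}}{o{\left(486 \right)}} = \frac{\left(-119 - 162\right) 96}{\frac{111084}{102413} - \frac{246824}{161291}} + \frac{261353 \cdot \frac{1}{240917}}{- \frac{273}{380}} = \frac{\left(-281\right) 96}{111084 \cdot \frac{1}{102413} - \frac{246824}{161291}} + 261353 \cdot \frac{1}{240917} \left(- \frac{380}{273}\right) = - \frac{26976}{\frac{111084}{102413} - \frac{246824}{161291}} + \frac{261353}{240917} \left(- \frac{380}{273}\right) = - \frac{26976}{- \frac{7361136868}{16518295183}} - \frac{99314140}{65770341} = \left(-26976\right) \left(- \frac{16518295183}{7361136868}\right) - \frac{99314140}{65770341} = \frac{111399382714152}{1840284217} - \frac{99314140}{65770341} = \frac{7326592622054915637452}{121036120489007997}$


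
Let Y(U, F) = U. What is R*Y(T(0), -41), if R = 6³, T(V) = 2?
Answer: 432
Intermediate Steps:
R = 216
R*Y(T(0), -41) = 216*2 = 432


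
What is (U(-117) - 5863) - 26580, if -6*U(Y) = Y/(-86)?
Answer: -5580235/172 ≈ -32443.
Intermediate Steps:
U(Y) = Y/516 (U(Y) = -Y/(6*(-86)) = -Y*(-1)/(6*86) = -(-1)*Y/516 = Y/516)
(U(-117) - 5863) - 26580 = ((1/516)*(-117) - 5863) - 26580 = (-39/172 - 5863) - 26580 = -1008475/172 - 26580 = -5580235/172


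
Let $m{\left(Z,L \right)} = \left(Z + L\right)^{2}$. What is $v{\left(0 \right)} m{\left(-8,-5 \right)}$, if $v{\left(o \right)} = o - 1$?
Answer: $-169$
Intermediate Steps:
$m{\left(Z,L \right)} = \left(L + Z\right)^{2}$
$v{\left(o \right)} = -1 + o$ ($v{\left(o \right)} = o - 1 = -1 + o$)
$v{\left(0 \right)} m{\left(-8,-5 \right)} = \left(-1 + 0\right) \left(-5 - 8\right)^{2} = - \left(-13\right)^{2} = \left(-1\right) 169 = -169$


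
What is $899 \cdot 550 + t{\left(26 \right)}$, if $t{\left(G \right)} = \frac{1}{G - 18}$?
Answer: $\frac{3955601}{8} \approx 4.9445 \cdot 10^{5}$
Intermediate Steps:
$t{\left(G \right)} = \frac{1}{-18 + G}$
$899 \cdot 550 + t{\left(26 \right)} = 899 \cdot 550 + \frac{1}{-18 + 26} = 494450 + \frac{1}{8} = \frac{3955601}{8}$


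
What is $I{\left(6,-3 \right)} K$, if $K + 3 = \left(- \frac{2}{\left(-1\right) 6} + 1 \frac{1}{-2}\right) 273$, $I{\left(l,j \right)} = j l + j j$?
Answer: $\frac{873}{2} \approx 436.5$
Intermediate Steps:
$I{\left(l,j \right)} = j^{2} + j l$ ($I{\left(l,j \right)} = j l + j^{2} = j^{2} + j l$)
$K = - \frac{97}{2}$ ($K = -3 + \left(- \frac{2}{\left(-1\right) 6} + 1 \frac{1}{-2}\right) 273 = -3 + \left(- \frac{2}{-6} + 1 \left(- \frac{1}{2}\right)\right) 273 = -3 + \left(\left(-2\right) \left(- \frac{1}{6}\right) - \frac{1}{2}\right) 273 = -3 + \left(\frac{1}{3} - \frac{1}{2}\right) 273 = -3 - \frac{91}{2} = - \frac{97}{2} \approx -48.5$)
$I{\left(6,-3 \right)} K = - 3 \left(-3 + 6\right) \left(- \frac{97}{2}\right) = \left(-3\right) 3 \left(- \frac{97}{2}\right) = \left(-9\right) \left(- \frac{97}{2}\right) = \frac{873}{2}$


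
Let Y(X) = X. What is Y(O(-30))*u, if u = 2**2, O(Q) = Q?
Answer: -120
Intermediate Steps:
u = 4
Y(O(-30))*u = -30*4 = -120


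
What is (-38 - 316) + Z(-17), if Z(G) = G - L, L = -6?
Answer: -365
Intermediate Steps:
Z(G) = 6 + G (Z(G) = G - 1*(-6) = G + 6 = 6 + G)
(-38 - 316) + Z(-17) = (-38 - 316) + (6 - 17) = -354 - 11 = -365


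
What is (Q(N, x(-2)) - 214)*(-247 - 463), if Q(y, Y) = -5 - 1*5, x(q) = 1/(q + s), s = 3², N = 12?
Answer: 159040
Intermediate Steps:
s = 9
x(q) = 1/(9 + q) (x(q) = 1/(q + 9) = 1/(9 + q))
Q(y, Y) = -10 (Q(y, Y) = -5 - 5 = -10)
(Q(N, x(-2)) - 214)*(-247 - 463) = (-10 - 214)*(-247 - 463) = -224*(-710) = 159040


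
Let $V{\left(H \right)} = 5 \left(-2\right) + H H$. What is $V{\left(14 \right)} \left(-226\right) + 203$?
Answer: $-41833$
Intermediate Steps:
$V{\left(H \right)} = -10 + H^{2}$
$V{\left(14 \right)} \left(-226\right) + 203 = \left(-10 + 14^{2}\right) \left(-226\right) + 203 = \left(-10 + 196\right) \left(-226\right) + 203 = 186 \left(-226\right) + 203 = -42036 + 203 = -41833$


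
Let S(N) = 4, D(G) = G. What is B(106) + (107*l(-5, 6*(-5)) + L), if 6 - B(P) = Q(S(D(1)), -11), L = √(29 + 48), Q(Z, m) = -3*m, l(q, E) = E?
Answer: -3237 + √77 ≈ -3228.2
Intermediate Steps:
L = √77 ≈ 8.7750
B(P) = -27 (B(P) = 6 - (-3)*(-11) = 6 - 1*33 = 6 - 33 = -27)
B(106) + (107*l(-5, 6*(-5)) + L) = -27 + (107*(6*(-5)) + √77) = -27 + (107*(-30) + √77) = -27 + (-3210 + √77) = -3237 + √77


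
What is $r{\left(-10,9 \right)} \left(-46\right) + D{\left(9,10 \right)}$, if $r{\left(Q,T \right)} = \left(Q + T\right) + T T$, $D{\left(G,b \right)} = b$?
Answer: $-3670$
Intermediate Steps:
$r{\left(Q,T \right)} = Q + T + T^{2}$ ($r{\left(Q,T \right)} = \left(Q + T\right) + T^{2} = Q + T + T^{2}$)
$r{\left(-10,9 \right)} \left(-46\right) + D{\left(9,10 \right)} = \left(-10 + 9 + 9^{2}\right) \left(-46\right) + 10 = \left(-10 + 9 + 81\right) \left(-46\right) + 10 = 80 \left(-46\right) + 10 = -3680 + 10 = -3670$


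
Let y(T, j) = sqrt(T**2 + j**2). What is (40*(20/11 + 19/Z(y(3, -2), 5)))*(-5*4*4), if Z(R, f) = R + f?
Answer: -1028000/33 + 15200*sqrt(13)/3 ≈ -12883.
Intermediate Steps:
(40*(20/11 + 19/Z(y(3, -2), 5)))*(-5*4*4) = (40*(20/11 + 19/(sqrt(3**2 + (-2)**2) + 5)))*(-5*4*4) = (40*(20*(1/11) + 19/(sqrt(9 + 4) + 5)))*(-20*4) = (40*(20/11 + 19/(sqrt(13) + 5)))*(-80) = (40*(20/11 + 19/(5 + sqrt(13))))*(-80) = (800/11 + 760/(5 + sqrt(13)))*(-80) = -64000/11 - 60800/(5 + sqrt(13))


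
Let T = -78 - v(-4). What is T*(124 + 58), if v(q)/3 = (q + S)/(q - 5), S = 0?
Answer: -43316/3 ≈ -14439.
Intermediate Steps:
v(q) = 3*q/(-5 + q) (v(q) = 3*((q + 0)/(q - 5)) = 3*(q/(-5 + q)) = 3*q/(-5 + q))
T = -238/3 (T = -78 - 3*(-4)/(-5 - 4) = -78 - 3*(-4)/(-9) = -78 - 3*(-4)*(-1)/9 = -78 - 1*4/3 = -78 - 4/3 = -238/3 ≈ -79.333)
T*(124 + 58) = -238*(124 + 58)/3 = -238/3*182 = -43316/3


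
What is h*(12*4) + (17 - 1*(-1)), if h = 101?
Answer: 4866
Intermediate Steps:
h*(12*4) + (17 - 1*(-1)) = 101*(12*4) + (17 - 1*(-1)) = 101*48 + (17 + 1) = 4848 + 18 = 4866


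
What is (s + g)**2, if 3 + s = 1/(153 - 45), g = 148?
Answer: 245266921/11664 ≈ 21028.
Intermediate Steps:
s = -323/108 (s = -3 + 1/(153 - 45) = -3 + 1/108 = -323/108 ≈ -2.9907)
(s + g)**2 = (-323/108 + 148)**2 = (15661/108)**2 = 245266921/11664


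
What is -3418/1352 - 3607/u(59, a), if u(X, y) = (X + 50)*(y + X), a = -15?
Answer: -1329337/405262 ≈ -3.2802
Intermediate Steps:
u(X, y) = (50 + X)*(X + y)
-3418/1352 - 3607/u(59, a) = -3418/1352 - 3607/(59² + 50*59 + 50*(-15) + 59*(-15)) = -3418*1/1352 - 3607/(3481 + 2950 - 750 - 885) = -1709/676 - 3607/4796 = -1329337/405262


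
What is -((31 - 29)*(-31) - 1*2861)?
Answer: 2923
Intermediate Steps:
-((31 - 29)*(-31) - 1*2861) = -(2*(-31) - 2861) = -(-62 - 2861) = -1*(-2923) = 2923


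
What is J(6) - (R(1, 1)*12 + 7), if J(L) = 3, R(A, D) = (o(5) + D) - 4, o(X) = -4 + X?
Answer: 20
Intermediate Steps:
R(A, D) = -3 + D (R(A, D) = ((-4 + 5) + D) - 4 = (1 + D) - 4 = -3 + D)
J(6) - (R(1, 1)*12 + 7) = 3 - ((-3 + 1)*12 + 7) = 3 - (-2*12 + 7) = 3 - (-24 + 7) = 3 - 1*(-17) = 3 + 17 = 20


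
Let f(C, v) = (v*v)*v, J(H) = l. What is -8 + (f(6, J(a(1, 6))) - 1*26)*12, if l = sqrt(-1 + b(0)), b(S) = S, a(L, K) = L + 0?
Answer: -320 - 12*I ≈ -320.0 - 12.0*I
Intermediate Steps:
a(L, K) = L
l = I (l = sqrt(-1 + 0) = sqrt(-1) = I ≈ 1.0*I)
J(H) = I
f(C, v) = v**3 (f(C, v) = v**2*v = v**3)
-8 + (f(6, J(a(1, 6))) - 1*26)*12 = -8 + (I**3 - 1*26)*12 = -8 + (-I - 26)*12 = -8 + (-26 - I)*12 = -8 + (-312 - 12*I) = -320 - 12*I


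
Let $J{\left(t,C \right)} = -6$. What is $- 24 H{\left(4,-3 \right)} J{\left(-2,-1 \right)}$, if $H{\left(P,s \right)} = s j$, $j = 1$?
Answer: $-432$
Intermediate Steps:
$H{\left(P,s \right)} = s$ ($H{\left(P,s \right)} = s 1 = s$)
$- 24 H{\left(4,-3 \right)} J{\left(-2,-1 \right)} = \left(-24\right) \left(-3\right) \left(-6\right) = 72 \left(-6\right) = -432$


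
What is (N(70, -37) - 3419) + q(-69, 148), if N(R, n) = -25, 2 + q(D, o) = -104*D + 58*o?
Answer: 12314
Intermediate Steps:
q(D, o) = -2 - 104*D + 58*o (q(D, o) = -2 + (-104*D + 58*o) = -2 - 104*D + 58*o)
(N(70, -37) - 3419) + q(-69, 148) = (-25 - 3419) + (-2 - 104*(-69) + 58*148) = -3444 + (-2 + 7176 + 8584) = -3444 + 15758 = 12314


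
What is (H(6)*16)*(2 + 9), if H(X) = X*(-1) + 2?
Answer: -704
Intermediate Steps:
H(X) = 2 - X (H(X) = -X + 2 = 2 - X)
(H(6)*16)*(2 + 9) = ((2 - 1*6)*16)*(2 + 9) = ((2 - 6)*16)*11 = -4*16*11 = -64*11 = -704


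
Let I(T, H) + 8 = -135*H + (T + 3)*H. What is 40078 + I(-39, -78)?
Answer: 53408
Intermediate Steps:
I(T, H) = -8 - 135*H + H*(3 + T) (I(T, H) = -8 + (-135*H + (T + 3)*H) = -8 + (-135*H + (3 + T)*H) = -8 + (-135*H + H*(3 + T)) = -8 - 135*H + H*(3 + T))
40078 + I(-39, -78) = 40078 + (-8 - 132*(-78) - 78*(-39)) = 40078 + (-8 + 10296 + 3042) = 40078 + 13330 = 53408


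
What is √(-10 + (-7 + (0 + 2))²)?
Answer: √15 ≈ 3.8730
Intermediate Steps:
√(-10 + (-7 + (0 + 2))²) = √(-10 + (-7 + 2)²) = √(-10 + (-5)²) = √(-10 + 25) = √15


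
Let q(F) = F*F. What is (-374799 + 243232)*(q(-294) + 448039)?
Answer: -70319272325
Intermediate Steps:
q(F) = F**2
(-374799 + 243232)*(q(-294) + 448039) = (-374799 + 243232)*((-294)**2 + 448039) = -131567*(86436 + 448039) = -131567*534475 = -70319272325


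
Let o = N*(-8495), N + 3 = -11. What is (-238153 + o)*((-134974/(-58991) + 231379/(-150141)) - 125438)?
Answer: 44152000726618715853/2952322577 ≈ 1.4955e+10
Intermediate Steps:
N = -14 (N = -3 - 11 = -14)
o = 118930 (o = -14*(-8495) = 118930)
(-238153 + o)*((-134974/(-58991) + 231379/(-150141)) - 125438) = (-238153 + 118930)*((-134974/(-58991) + 231379/(-150141)) - 125438) = -119223*((-134974*(-1/58991) + 231379*(-1/150141)) - 125438) = -119223*((134974/58991 - 231379/150141) - 125438) = -119223*(6615852745/8856967731 - 125438) = -119223*(-1110993702388433/8856967731) = 44152000726618715853/2952322577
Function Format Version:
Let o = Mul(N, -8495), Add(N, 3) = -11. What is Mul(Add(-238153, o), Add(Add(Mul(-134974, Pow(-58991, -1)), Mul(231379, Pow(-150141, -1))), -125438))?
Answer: Rational(44152000726618715853, 2952322577) ≈ 1.4955e+10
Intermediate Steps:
N = -14 (N = Add(-3, -11) = -14)
o = 118930 (o = Mul(-14, -8495) = 118930)
Mul(Add(-238153, o), Add(Add(Mul(-134974, Pow(-58991, -1)), Mul(231379, Pow(-150141, -1))), -125438)) = Mul(Add(-238153, 118930), Add(Add(Mul(-134974, Pow(-58991, -1)), Mul(231379, Pow(-150141, -1))), -125438)) = Mul(-119223, Add(Add(Mul(-134974, Rational(-1, 58991)), Mul(231379, Rational(-1, 150141))), -125438)) = Mul(-119223, Add(Add(Rational(134974, 58991), Rational(-231379, 150141)), -125438)) = Mul(-119223, Add(Rational(6615852745, 8856967731), -125438)) = Mul(-119223, Rational(-1110993702388433, 8856967731)) = Rational(44152000726618715853, 2952322577)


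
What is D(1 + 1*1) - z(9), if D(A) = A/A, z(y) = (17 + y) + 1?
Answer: -26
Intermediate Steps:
z(y) = 18 + y
D(A) = 1
D(1 + 1*1) - z(9) = 1 - (18 + 9) = 1 - 1*27 = 1 - 27 = -26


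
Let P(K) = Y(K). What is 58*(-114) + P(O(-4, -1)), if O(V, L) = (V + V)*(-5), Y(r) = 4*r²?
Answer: -212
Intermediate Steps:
O(V, L) = -10*V (O(V, L) = (2*V)*(-5) = -10*V)
P(K) = 4*K²
58*(-114) + P(O(-4, -1)) = 58*(-114) + 4*(-10*(-4))² = -6612 + 4*40² = -6612 + 4*1600 = -6612 + 6400 = -212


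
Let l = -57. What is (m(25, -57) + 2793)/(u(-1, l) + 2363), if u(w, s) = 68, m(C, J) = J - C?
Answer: 2711/2431 ≈ 1.1152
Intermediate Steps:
(m(25, -57) + 2793)/(u(-1, l) + 2363) = ((-57 - 1*25) + 2793)/(68 + 2363) = ((-57 - 25) + 2793)/2431 = (-82 + 2793)*(1/2431) = 2711*(1/2431) = 2711/2431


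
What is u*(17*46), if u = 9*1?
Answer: 7038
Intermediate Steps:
u = 9
u*(17*46) = 9*(17*46) = 9*782 = 7038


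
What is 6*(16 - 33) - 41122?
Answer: -41224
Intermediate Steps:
6*(16 - 33) - 41122 = 6*(-17) - 41122 = -102 - 41122 = -41224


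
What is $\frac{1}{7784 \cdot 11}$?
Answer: $\frac{1}{85624} \approx 1.1679 \cdot 10^{-5}$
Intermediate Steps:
$\frac{1}{7784 \cdot 11} = \frac{1}{85624}$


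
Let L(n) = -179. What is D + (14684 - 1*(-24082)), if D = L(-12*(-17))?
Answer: 38587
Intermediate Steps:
D = -179
D + (14684 - 1*(-24082)) = -179 + (14684 - 1*(-24082)) = -179 + (14684 + 24082) = -179 + 38766 = 38587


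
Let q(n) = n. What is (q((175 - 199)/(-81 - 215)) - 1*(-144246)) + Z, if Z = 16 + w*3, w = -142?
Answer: 5321935/37 ≈ 1.4384e+5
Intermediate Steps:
Z = -410 (Z = 16 - 142*3 = 16 - 426 = -410)
(q((175 - 199)/(-81 - 215)) - 1*(-144246)) + Z = ((175 - 199)/(-81 - 215) - 1*(-144246)) - 410 = (-24/(-296) + 144246) - 410 = (-24*(-1/296) + 144246) - 410 = (3/37 + 144246) - 410 = 5337105/37 - 410 = 5321935/37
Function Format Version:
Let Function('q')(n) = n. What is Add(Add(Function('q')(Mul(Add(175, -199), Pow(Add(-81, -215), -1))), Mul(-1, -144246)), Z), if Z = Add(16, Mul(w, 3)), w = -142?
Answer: Rational(5321935, 37) ≈ 1.4384e+5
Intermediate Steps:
Z = -410 (Z = Add(16, Mul(-142, 3)) = Add(16, -426) = -410)
Add(Add(Function('q')(Mul(Add(175, -199), Pow(Add(-81, -215), -1))), Mul(-1, -144246)), Z) = Add(Add(Mul(Add(175, -199), Pow(Add(-81, -215), -1)), Mul(-1, -144246)), -410) = Add(Add(Mul(-24, Pow(-296, -1)), 144246), -410) = Add(Add(Mul(-24, Rational(-1, 296)), 144246), -410) = Add(Add(Rational(3, 37), 144246), -410) = Add(Rational(5337105, 37), -410) = Rational(5321935, 37)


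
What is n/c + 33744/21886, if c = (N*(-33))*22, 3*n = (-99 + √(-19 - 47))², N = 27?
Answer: 26837719/19500426 + I*√66/297 ≈ 1.3763 + 0.027354*I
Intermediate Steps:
n = (-99 + I*√66)²/3 (n = (-99 + √(-19 - 47))²/3 = (-99 + √(-66))²/3 = (-99 + I*√66)²/3 ≈ 3245.0 - 536.19*I)
c = -19602 (c = (27*(-33))*22 = -891*22 = -19602)
n/c + 33744/21886 = (3245 - 66*I*√66)/(-19602) + 33744/21886 = (3245 - 66*I*√66)*(-1/19602) + 33744*(1/21886) = (-295/1782 + I*√66/297) + 16872/10943 = 26837719/19500426 + I*√66/297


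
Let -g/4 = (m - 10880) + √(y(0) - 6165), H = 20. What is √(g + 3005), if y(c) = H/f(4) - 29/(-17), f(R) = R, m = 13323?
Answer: √(-1955663 - 68*I*√1779747)/17 ≈ 1.9074 - 82.284*I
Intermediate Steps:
y(c) = 114/17 (y(c) = 20/4 - 29/(-17) = 20*(¼) - 29*(-1/17) = 5 + 29/17 = 114/17)
g = -9772 - 4*I*√1779747/17 (g = -4*((13323 - 10880) + √(114/17 - 6165)) = -4*(2443 + √(-104691/17)) = -4*(2443 + I*√1779747/17) = -9772 - 4*I*√1779747/17 ≈ -9772.0 - 313.9*I)
√(g + 3005) = √((-9772 - 4*I*√1779747/17) + 3005) = √(-6767 - 4*I*√1779747/17)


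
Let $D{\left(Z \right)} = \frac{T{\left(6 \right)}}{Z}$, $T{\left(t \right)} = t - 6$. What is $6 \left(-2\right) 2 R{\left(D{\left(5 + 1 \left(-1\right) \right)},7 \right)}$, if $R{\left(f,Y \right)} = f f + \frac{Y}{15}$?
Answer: $- \frac{56}{5} \approx -11.2$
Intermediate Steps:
$T{\left(t \right)} = -6 + t$ ($T{\left(t \right)} = t - 6 = -6 + t$)
$D{\left(Z \right)} = 0$ ($D{\left(Z \right)} = \frac{-6 + 6}{Z} = \frac{0}{Z} = 0$)
$R{\left(f,Y \right)} = f^{2} + \frac{Y}{15}$ ($R{\left(f,Y \right)} = f^{2} + Y \frac{1}{15} = f^{2} + \frac{Y}{15}$)
$6 \left(-2\right) 2 R{\left(D{\left(5 + 1 \left(-1\right) \right)},7 \right)} = 6 \left(-2\right) 2 \left(0^{2} + \frac{1}{15} \cdot 7\right) = \left(-12\right) 2 \left(0 + \frac{7}{15}\right) = \left(-24\right) \frac{7}{15} = - \frac{56}{5}$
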